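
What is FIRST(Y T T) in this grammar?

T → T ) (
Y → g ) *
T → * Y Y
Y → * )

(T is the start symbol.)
FIRST sets of the non-terminals involved (from the grammar, by fixed-point iteration):
  FIRST(Y) = { '*', 'g' }

To compute FIRST(Y T T), process the symbols left to right:
Symbol Y is a non-terminal. Add FIRST(Y) \ {ε} = { '*', 'g' }
Y is not nullable (ε ∉ FIRST(Y)), so stop here.
FIRST(Y T T) = { '*', 'g' }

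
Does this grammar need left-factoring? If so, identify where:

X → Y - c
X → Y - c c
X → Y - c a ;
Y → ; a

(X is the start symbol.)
Left-factoring is needed when two productions for the same non-terminal
share a common prefix on the right-hand side.

Productions for X:
  X → Y - c
  X → Y - c c
  X → Y - c a ;

Found common prefix 'Y - c' in productions for X

Answer: Yes, X has productions with common prefix 'Y - c'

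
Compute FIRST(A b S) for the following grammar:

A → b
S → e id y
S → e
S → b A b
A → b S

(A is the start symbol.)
FIRST sets of the non-terminals involved (from the grammar, by fixed-point iteration):
  FIRST(A) = { 'b' }

To compute FIRST(A b S), process the symbols left to right:
Symbol A is a non-terminal. Add FIRST(A) \ {ε} = { 'b' }
A is not nullable (ε ∉ FIRST(A)), so stop here.
FIRST(A b S) = { 'b' }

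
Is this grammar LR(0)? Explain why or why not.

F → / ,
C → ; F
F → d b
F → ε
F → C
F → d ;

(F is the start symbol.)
No. Shift-reduce conflict between [F → .] and [C → . ; F]

Augment with F' → F and build the canonical LR(0) collection (I0 = CLOSURE({[F' → . F]}), then GOTO on every symbol after a dot until no new states appear). It has 10 states:
  I0: { [C → . ; F], [F → . / ,], [F → . C], [F → . d ;], [F → . d b], [F → .], [F' → . F] }  — shift, reduce
  I1: { [F → / . ,] }  — shift
  I2: { [C → . ; F], [C → ; . F], [F → . / ,], [F → . C], [F → . d ;], [F → . d b], [F → .] }  — shift, reduce
  I3: { [F → C .] }  — reduce
  I4: { [F' → F .] }  — accept
  I5: { [F → d . ;], [F → d . b] }  — shift
  I6: { [F → d ; .] }  — reduce
  I7: { [F → d b .] }  — reduce
  I8: { [C → ; F .] }  — reduce
  I9: { [F → / , .] }  — reduce

Conflict in state I0:
  Shift-reduce conflict between [F → .] and [C → . ; F]
So the grammar is NOT LR(0).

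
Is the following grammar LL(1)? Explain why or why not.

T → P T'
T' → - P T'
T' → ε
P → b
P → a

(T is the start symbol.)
A grammar is LL(1) if for each non-terminal N with multiple productions, the predict sets of those productions are pairwise disjoint, where PREDICT(N → α) = (FIRST(α) \ {ε}) ∪ (FOLLOW(N) if α ⇒* ε).

Relevant sets:
  FOLLOW(T') = { $ }

For T':
  PREDICT(T' → '-' P T') = { '-' }
  PREDICT(T' → ε) = { $ }
For P:
  PREDICT(P → b) = { 'b' }
  PREDICT(P → a) = { 'a' }
T has a single production, so nothing to check there.

All predict sets are disjoint. The grammar IS LL(1).

Answer: Yes, the grammar is LL(1).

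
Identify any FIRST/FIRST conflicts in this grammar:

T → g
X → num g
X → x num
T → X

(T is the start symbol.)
A FIRST/FIRST conflict occurs when two productions N → α and N → β for the same non-terminal have FIRST(α) ∩ FIRST(β) ≠ ∅ (with ε ∈ FIRST of a nullable right-hand side, so two nullable alternatives also conflict).

FIRST sets of the non-terminals at (or reachable through a nullable prefix from) the front of some alternative:
  FIRST(X) = { 'num', 'x' }

Productions for T:
  T → g: FIRST = { 'g' }
  T → X: FIRST = { 'num', 'x' }
Productions for X:
  X → num g: FIRST = { 'num' }
  X → x num: FIRST = { 'x' }

All alternatives of each non-terminal have pairwise disjoint FIRST sets.

Answer: No FIRST/FIRST conflicts.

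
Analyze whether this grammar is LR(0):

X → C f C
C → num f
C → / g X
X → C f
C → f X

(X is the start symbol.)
A grammar is LR(0) if no state in the canonical LR(0) collection has:
  - both a shift item (dot before a terminal) and a complete item (shift-reduce conflict), or
  - two or more complete items (reduce-reduce conflict; the accept item [X' → X .] counts as a complete item here).

Augment with X' → X and build the canonical LR(0) collection (I0 = CLOSURE({[X' → . X]}), then GOTO on every symbol after a dot until no new states appear). It has 12 states:
  I0: { [C → . / g X], [C → . f X], [C → . num f], [X → . C f C], [X → . C f], [X' → . X] }  — shift
  I1: { [C → / . g X] }  — shift
  I2: { [X → C . f C], [X → C . f] }  — shift
  I3: { [X' → X .] }  — accept
  I4: { [C → . / g X], [C → . f X], [C → . num f], [C → f . X], [X → . C f C], [X → . C f] }  — shift
  I5: { [C → num . f] }  — shift
  I6: { [C → num f .] }  — reduce
  I7: { [C → f X .] }  — reduce
  I8: { [C → . / g X], [C → . f X], [C → . num f], [X → C f . C], [X → C f .] }  — shift, reduce
  I9: { [X → C f C .] }  — reduce
  I10: { [C → . / g X], [C → . f X], [C → . num f], [C → / g . X], [X → . C f C], [X → . C f] }  — shift
  I11: { [C → / g X .] }  — reduce

Conflict in state I8:
  Shift-reduce conflict between [X → C f .] and [C → . / g X]
So the grammar is NOT LR(0).

Answer: No. Shift-reduce conflict between [X → C f .] and [C → . / g X]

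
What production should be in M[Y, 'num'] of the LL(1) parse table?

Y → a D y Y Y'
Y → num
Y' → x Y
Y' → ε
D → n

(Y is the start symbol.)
Y → num

To find M[Y, 'num'], we find productions for Y where 'num' is in the predict set (PREDICT(N → α) = (FIRST(α) \ {ε}) ∪ (FOLLOW(N) if α ⇒* ε)).

Y → a D y Y Y': PREDICT = { 'a' }
Y → num: PREDICT = { 'num' }
  'num' is in predict set, so this production goes in M[Y, 'num']

M[Y, 'num'] = Y → num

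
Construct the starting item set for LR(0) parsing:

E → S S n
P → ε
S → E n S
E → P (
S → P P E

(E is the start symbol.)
First, augment the grammar with E' → E
I₀ = CLOSURE({ [E' → . E] }):
  [E' → . E] has the dot before E: add [E → . S S n], [E → . P (]
  [E → . S S n] has the dot before S: add [S → . E n S], [S → . P P E]
  [E → . P (] has the dot before P: add [P → .]
No further items can be added.

I₀ = { [E → . P (], [E → . S S n], [E' → . E], [P → .], [S → . E n S], [S → . P P E] }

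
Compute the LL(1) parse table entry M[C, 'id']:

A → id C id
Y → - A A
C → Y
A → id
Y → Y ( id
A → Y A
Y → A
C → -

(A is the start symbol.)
C → Y

To find M[C, 'id'], we find productions for C where 'id' is in the predict set (PREDICT(N → α) = (FIRST(α) \ {ε}) ∪ (FOLLOW(N) if α ⇒* ε)).

Relevant sets:
  FIRST(Y) = { '-', 'id' }

C → Y: PREDICT = { '-', 'id' }
  'id' is in predict set, so this production goes in M[C, 'id']
C → -: PREDICT = { '-' }

M[C, 'id'] = C → Y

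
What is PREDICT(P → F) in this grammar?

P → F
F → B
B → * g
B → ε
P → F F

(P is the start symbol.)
PREDICT(P → F) = (FIRST(RHS) \ {ε}) ∪ (FOLLOW(P) if ε ∈ FIRST(RHS), i.e. RHS ⇒* ε)
FIRST(F) = { '*', ε }
FIRST(F) = { '*', ε }
ε ∈ FIRST(F) (the right-hand side is nullable), so add FOLLOW(P) = { $ }
PREDICT(P → F) = { $, '*' }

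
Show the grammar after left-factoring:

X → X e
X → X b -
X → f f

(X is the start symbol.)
X → X X'
X' → e
X' → b -
X → f f

Left-factoring transforms A → αβ₁ | αβ₂ into A → αA' and A' → β₁ | β₂
(α is the longest common prefix among the alternatives). Repeat until
no nonterminal has two alternatives with a common prefix.

Round 1: X has alternatives sharing prefix 'X'. Introduce X': X → X X'
  Add: X' → e
  Add: X' → b -

No remaining common prefixes — done.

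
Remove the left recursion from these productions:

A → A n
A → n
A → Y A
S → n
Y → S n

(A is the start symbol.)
A is directly left-recursive. The standard transformation for
  A → A α₁ | ... | A α_m | β₁ | ... | β_n
is
  A  → β₁ A' | ... | β_n A'
  A' → α₁ A' | ... | α_m A' | ε

A → n becomes A → n A'
A → Y A becomes A → Y A A'
A → A n becomes A' → n A'
Add A' → ε

Productions for other non-terminals are unchanged:
  S → n
  Y → S n

Resulting grammar:
A → n A'
A → Y A A'
A' → n A'
A' → ε
S → n
Y → S n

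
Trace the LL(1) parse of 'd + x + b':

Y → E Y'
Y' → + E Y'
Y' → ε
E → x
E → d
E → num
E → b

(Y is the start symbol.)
LL(1) parsing maintains a stack (initially the start symbol over $) and the input. At each step: if the stack top is a terminal, match it against the current input token; if it is a non-terminal N, replace it with the RHS of M[N, lookahead] (the unique production whose predict set contains the lookahead).

Stack is shown with the top on the left.

Stack     Input        Action
-----------------------------
Y $       d + x + b $  output Y → E Y'
E Y' $    d + x + b $  output E → d
d Y' $    d + x + b $  match 'd'
Y' $      + x + b $    output Y' → + E Y'
+ E Y' $  + x + b $    match '+'
E Y' $    x + b $      output E → x
x Y' $    x + b $      match 'x'
Y' $      + b $        output Y' → + E Y'
+ E Y' $  + b $        match '+'
E Y' $    b $          output E → b
b Y' $    b $          match 'b'
Y' $      $            output Y' → ε
$         $            accept

The string is accepted.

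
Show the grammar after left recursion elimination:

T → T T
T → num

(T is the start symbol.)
T → num T'
T' → T T'
T' → ε

T is directly left-recursive. The standard transformation for
  A → A α₁ | ... | A α_m | β₁ | ... | β_n
is
  A  → β₁ A' | ... | β_n A'
  A' → α₁ A' | ... | α_m A' | ε

T → num becomes T → num T'
T → T T becomes T' → T T'
Add T' → ε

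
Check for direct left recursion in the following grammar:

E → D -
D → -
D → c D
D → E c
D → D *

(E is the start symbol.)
Direct left recursion occurs when N → N α for some non-terminal N (the right-hand side begins with the left-hand side itself).

E → D -: starts with D
D → -: starts with '-'
D → c D: starts with c
D → E c: starts with E
D → D *: LEFT RECURSIVE (starts with D)

The grammar has direct left recursion on: D.

Answer: Yes, D is left-recursive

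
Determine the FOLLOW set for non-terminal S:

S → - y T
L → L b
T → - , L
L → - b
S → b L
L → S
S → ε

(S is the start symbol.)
{ $, 'b' }

To compute FOLLOW(S), find every occurrence of S on a right-hand side N → α S β: add FIRST(β) \ {ε}, and if β is empty or nullable also add FOLLOW(N). Iterate to a fixed point.

S is the start symbol, so $ ∈ FOLLOW(S).
In L → S: S is at the end, add FOLLOW(L)

The FOLLOW sets referred to above (computed the same way, to a fixed point):
  FOLLOW(L) = { $, 'b' }

Taking the union: FOLLOW(S) = { $, 'b' }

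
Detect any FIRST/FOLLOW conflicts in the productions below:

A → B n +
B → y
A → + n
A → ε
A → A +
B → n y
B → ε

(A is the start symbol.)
Nullable non-terminals: A, B.
FIRST sets used below: FIRST(B) = { 'n', 'y', ε }, FIRST(A) = { '+', 'n', 'y', ε }

A: nullable alternative(s) A → ε; FOLLOW(A) = { $, '+' }
  A → B n +: FIRST \ {ε} = { 'n', 'y' } — disjoint from FOLLOW(A)
  A → + n: FIRST \ {ε} = { '+' } — overlaps FOLLOW(A) on { '+' }: CONFLICT
  A → ε: FIRST \ {ε} = { } — this is the only nullable alternative, skip
  A → A +: FIRST \ {ε} = { '+', 'n', 'y' } — overlaps FOLLOW(A) on { '+' }: CONFLICT

B: nullable alternative(s) B → ε; FOLLOW(B) = { 'n' }
  B → y: FIRST \ {ε} = { 'y' } — disjoint from FOLLOW(B)
  B → n y: FIRST \ {ε} = { 'n' } — overlaps FOLLOW(B) on { 'n' }: CONFLICT
  B → ε: FIRST \ {ε} = { } — this is the only nullable alternative, skip

So the grammar has 3 FIRST/FOLLOW conflicts (marked CONFLICT above).

Answer: Yes. A → '+' n with FOLLOW(A) on { '+' }; A → A '+' with FOLLOW(A) on { '+' }; B → n y with FOLLOW(B) on { 'n' }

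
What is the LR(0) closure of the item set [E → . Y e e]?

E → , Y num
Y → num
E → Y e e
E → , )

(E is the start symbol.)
To compute CLOSURE, for each item [A → α.Bβ] where B is a non-terminal, add [B → .γ] for all productions B → γ; repeat for the newly added items until nothing changes.

Start with: [E → . Y e e]
  [E → . Y e e] has the dot before Y: add [Y → . num]
No further items can be added.

CLOSURE = { [E → . Y e e], [Y → . num] }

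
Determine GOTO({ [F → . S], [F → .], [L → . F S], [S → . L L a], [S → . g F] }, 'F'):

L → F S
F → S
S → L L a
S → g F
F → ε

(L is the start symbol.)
{ [F → . S], [F → .], [L → . F S], [L → F . S], [S → . L L a], [S → . g F] }

GOTO(I, 'F') = CLOSURE({ [A → αX.β] : [A → α.Xβ] ∈ I, X = 'F' })

Items with dot before 'F', with the dot advanced:
  [L → . F S] → [L → F . S]
Closure of the advanced items:
  [L → F . S] has the dot before S: add [S → . L L a], [S → . g F]
  [S → . L L a] has the dot before L: add [L → . F S]
  [L → . F S] has the dot before F: add [F → . S], [F → .]

GOTO = { [F → . S], [F → .], [L → . F S], [L → F . S], [S → . L L a], [S → . g F] }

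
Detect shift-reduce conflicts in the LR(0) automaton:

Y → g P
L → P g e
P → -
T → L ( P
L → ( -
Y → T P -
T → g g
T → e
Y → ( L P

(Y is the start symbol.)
No shift-reduce conflicts

Augment with Y' → Y and build the canonical LR(0) collection (I0 = CLOSURE({[Y' → . Y]}), then GOTO on every symbol after a dot until no new states appear). It has 22 states:
  I0: { [L → . ( -], [L → . P g e], [P → . -], [T → . L ( P], [T → . e], [T → . g g], [Y → . ( L P], [Y → . T P -], [Y → . g P], [Y' → . Y] }  — shift
  I1: { [L → ( . -], [L → . ( -], [L → . P g e], [P → . -], [Y → ( . L P] }  — shift
  I2: { [P → - .] }  — reduce
  I3: { [T → L . ( P] }  — shift
  I4: { [L → P . g e] }  — shift
  I5: { [P → . -], [Y → T . P -] }  — shift
  I6: { [Y' → Y .] }  — accept
  I7: { [T → e .] }  — reduce
  I8: { [P → . -], [T → g . g], [Y → g . P] }  — shift
  I9: { [Y → g P .] }  — reduce
  I10: { [T → g g .] }  — reduce
  I11: { [Y → T P . -] }  — shift
  I12: { [Y → T P - .] }  — reduce
  I13: { [L → P g . e] }  — shift
  I14: { [L → P g e .] }  — reduce
  I15: { [P → . -], [T → L ( . P] }  — shift
  I16: { [T → L ( P .] }  — reduce
  I17: { [L → ( . -] }  — shift
  I18: { [L → ( - .], [P → - .] }  — 2 reduces
  I19: { [P → . -], [Y → ( L . P] }  — shift
  I20: { [Y → ( L P .] }  — reduce
  I21: { [L → ( - .] }  — reduce

No state contains both a complete item and a shift item.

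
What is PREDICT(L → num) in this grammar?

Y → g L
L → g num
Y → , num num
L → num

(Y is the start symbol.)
{ 'num' }

PREDICT(L → num) = (FIRST(RHS) \ {ε}) ∪ (FOLLOW(L) if ε ∈ FIRST(RHS), i.e. RHS ⇒* ε)
FIRST(num) = { 'num' }
ε ∉ FIRST(num), so FOLLOW(L) is not added.
PREDICT(L → num) = { 'num' }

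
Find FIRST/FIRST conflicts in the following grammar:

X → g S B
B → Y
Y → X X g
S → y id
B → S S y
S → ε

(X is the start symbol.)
No FIRST/FIRST conflicts.

FIRST sets of the non-terminals at (or reachable through a nullable prefix from) the front of some alternative:
  FIRST(Y) = { 'g' }
  FIRST(S) = { 'y', ε }

Productions for B:
  B → Y: FIRST = { 'g' }
  B → S S y: FIRST = { 'y' }
Productions for S:
  S → y id: FIRST = { 'y' }
  S → ε: FIRST = { ε }
X, Y have only one production, so no FIRST/FIRST conflict is possible there.

All alternatives of each non-terminal have pairwise disjoint FIRST sets.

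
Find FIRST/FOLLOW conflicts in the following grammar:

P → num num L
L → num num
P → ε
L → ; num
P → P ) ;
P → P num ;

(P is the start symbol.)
Yes. P → num num L with FOLLOW(P) on { 'num' }; P → P ')' ';' with FOLLOW(P) on { ')', 'num' }; P → P num ';' with FOLLOW(P) on { ')', 'num' }

A FIRST/FOLLOW conflict occurs when a non-terminal N has a nullable alternative N → β (β ⇒* ε) and another alternative N → α with FIRST(α) ∩ FOLLOW(N) ≠ ∅: on such a lookahead the parser cannot decide between expanding α and letting N vanish via β.

Nullable non-terminals: P.
FIRST sets used below: FIRST(P) = { ')', 'num', ε }

P: nullable alternative(s) P → ε; FOLLOW(P) = { $, ')', 'num' }
  P → num num L: FIRST \ {ε} = { 'num' } — overlaps FOLLOW(P) on { 'num' }: CONFLICT
  P → ε: FIRST \ {ε} = { } — this is the only nullable alternative, skip
  P → P ) ;: FIRST \ {ε} = { ')', 'num' } — overlaps FOLLOW(P) on { ')', 'num' }: CONFLICT
  P → P num ;: FIRST \ {ε} = { ')', 'num' } — overlaps FOLLOW(P) on { ')', 'num' }: CONFLICT

L has no nullable alternative, so no FIRST/FOLLOW check is needed there.

So the grammar has 3 FIRST/FOLLOW conflicts (marked CONFLICT above).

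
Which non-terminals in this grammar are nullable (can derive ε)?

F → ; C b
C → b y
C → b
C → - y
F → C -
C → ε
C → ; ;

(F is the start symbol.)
A non-terminal is nullable if it can derive ε (the empty string): either it has an ε-production, or it has a production whose right-hand side consists entirely of nullable non-terminals.

ε-productions: C → ε
So C is immediately nullable.
No further non-terminal can be added: every production for the remaining non-terminals contains a terminal or a non-nullable non-terminal.
Nullable = { 'C' }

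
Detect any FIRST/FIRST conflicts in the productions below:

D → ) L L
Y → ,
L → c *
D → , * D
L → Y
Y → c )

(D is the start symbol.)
FIRST sets of the non-terminals at (or reachable through a nullable prefix from) the front of some alternative:
  FIRST(Y) = { ',', 'c' }

Productions for D:
  D → ) L L: FIRST = { ')' }
  D → , * D: FIRST = { ',' }
Productions for Y:
  Y → ,: FIRST = { ',' }
  Y → c ): FIRST = { 'c' }
Productions for L:
  L → c *: FIRST = { 'c' }
  L → Y: FIRST = { ',', 'c' }

Conflict for L: L → c * and L → Y
  Overlap: { 'c' }

Answer: Yes. L → c '*' / L → Y on { 'c' }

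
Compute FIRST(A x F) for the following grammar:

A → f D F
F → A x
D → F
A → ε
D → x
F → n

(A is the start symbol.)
FIRST sets of the non-terminals involved (from the grammar, by fixed-point iteration):
  FIRST(A) = { 'f', ε }

To compute FIRST(A x F), process the symbols left to right:
Symbol A is a non-terminal. Add FIRST(A) \ {ε} = { 'f' }
A is nullable (ε ∈ FIRST(A)), continue to the next symbol.
Symbol x is a terminal. Add 'x' and stop.
FIRST(A x F) = { 'f', 'x' }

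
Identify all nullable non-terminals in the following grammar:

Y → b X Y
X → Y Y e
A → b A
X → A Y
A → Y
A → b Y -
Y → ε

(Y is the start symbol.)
{ 'A', 'X', 'Y' }

A non-terminal is nullable if it can derive ε (the empty string): either it has an ε-production, or it has a production whose right-hand side consists entirely of nullable non-terminals.

ε-productions: Y → ε
So Y is immediately nullable.
A → Y: every symbol on the right is nullable, so A is nullable too.
X → A Y: every symbol on the right is nullable, so X is nullable too.
Every non-terminal is now nullable.
Nullable = { 'A', 'X', 'Y' }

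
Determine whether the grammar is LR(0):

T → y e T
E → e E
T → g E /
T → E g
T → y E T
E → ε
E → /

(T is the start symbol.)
No. Shift-reduce conflict between [E → .] and [E → . /]

A grammar is LR(0) if no state in the canonical LR(0) collection has:
  - both a shift item (dot before a terminal) and a complete item (shift-reduce conflict), or
  - two or more complete items (reduce-reduce conflict; the accept item [T' → T .] counts as a complete item here).

Augment with T' → T and build the canonical LR(0) collection (I0 = CLOSURE({[T' → . T]}), then GOTO on every symbol after a dot until no new states appear). It has 16 states:
  I0: { [E → . /], [E → . e E], [E → .], [T → . E g], [T → . g E /], [T → . y E T], [T → . y e T], [T' → . T] }  — shift, reduce
  I1: { [E → / .] }  — reduce
  I2: { [T → E . g] }  — shift
  I3: { [T' → T .] }  — accept
  I4: { [E → . /], [E → . e E], [E → .], [E → e . E] }  — shift, reduce
  I5: { [E → . /], [E → . e E], [E → .], [T → g . E /] }  — shift, reduce
  I6: { [E → . /], [E → . e E], [E → .], [T → y . E T], [T → y . e T] }  — shift, reduce
  I7: { [E → . /], [E → . e E], [E → .], [T → . E g], [T → . g E /], [T → . y E T], [T → . y e T], [T → y E . T] }  — shift, reduce
  I8: { [E → . /], [E → . e E], [E → .], [E → e . E], [T → . E g], [T → . g E /], [T → . y E T], [T → . y e T], [T → y e . T] }  — shift, reduce
  I9: { [E → e E .], [T → E . g] }  — shift, reduce
  I10: { [T → y e T .] }  — reduce
  I11: { [T → E g .] }  — reduce
  I12: { [T → y E T .] }  — reduce
  I13: { [T → g E . /] }  — shift
  I14: { [T → g E / .] }  — reduce
  I15: { [E → e E .] }  — reduce

Conflict in state I0:
  Shift-reduce conflict between [E → .] and [E → . /]
So the grammar is NOT LR(0).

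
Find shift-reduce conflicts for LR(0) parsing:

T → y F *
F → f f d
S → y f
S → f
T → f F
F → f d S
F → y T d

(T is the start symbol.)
A shift-reduce conflict occurs when an LR(0) state has both:
  - a complete (reduce) item [A → α .] (dot at the end), and
  - a shift item [B → β . c γ] (dot before a terminal).

Augment with T' → T and build the canonical LR(0) collection (I0 = CLOSURE({[T' → . T]}), then GOTO on every symbol after a dot until no new states appear). It has 18 states:
  I0: { [T → . f F], [T → . y F *], [T' → . T] }  — shift
  I1: { [T' → T .] }  — accept
  I2: { [F → . f d S], [F → . f f d], [F → . y T d], [T → f . F] }  — shift
  I3: { [F → . f d S], [F → . f f d], [F → . y T d], [T → y . F *] }  — shift
  I4: { [T → y F . *] }  — shift
  I5: { [F → f . d S], [F → f . f d] }  — shift
  I6: { [F → y . T d], [T → . f F], [T → . y F *] }  — shift
  I7: { [F → y T . d] }  — shift
  I8: { [F → y T d .] }  — reduce
  I9: { [F → f d . S], [S → . f], [S → . y f] }  — shift
  I10: { [F → f f . d] }  — shift
  I11: { [F → f f d .] }  — reduce
  I12: { [F → f d S .] }  — reduce
  I13: { [S → f .] }  — reduce
  I14: { [S → y . f] }  — shift
  I15: { [S → y f .] }  — reduce
  I16: { [T → y F * .] }  — reduce
  I17: { [T → f F .] }  — reduce

No state contains both a complete item and a shift item.

Answer: No shift-reduce conflicts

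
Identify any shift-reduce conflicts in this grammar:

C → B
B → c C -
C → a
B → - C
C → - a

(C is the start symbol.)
No shift-reduce conflicts

A shift-reduce conflict occurs when an LR(0) state has both:
  - a complete (reduce) item [A → α .] (dot at the end), and
  - a shift item [B → β . c γ] (dot before a terminal).

Augment with C' → C and build the canonical LR(0) collection (I0 = CLOSURE({[C' → . C]}), then GOTO on every symbol after a dot until no new states appear). It has 10 states:
  I0: { [B → . - C], [B → . c C -], [C → . - a], [C → . B], [C → . a], [C' → . C] }  — shift
  I1: { [B → - . C], [B → . - C], [B → . c C -], [C → - . a], [C → . - a], [C → . B], [C → . a] }  — shift
  I2: { [C → B .] }  — reduce
  I3: { [C' → C .] }  — accept
  I4: { [C → a .] }  — reduce
  I5: { [B → . - C], [B → . c C -], [B → c . C -], [C → . - a], [C → . B], [C → . a] }  — shift
  I6: { [B → c C . -] }  — shift
  I7: { [B → c C - .] }  — reduce
  I8: { [B → - C .] }  — reduce
  I9: { [C → - a .], [C → a .] }  — 2 reduces

No state contains both a complete item and a shift item.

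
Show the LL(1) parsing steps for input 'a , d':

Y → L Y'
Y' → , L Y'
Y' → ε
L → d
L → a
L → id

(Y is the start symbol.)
LL(1) parsing maintains a stack (initially the start symbol over $) and the input. At each step: if the stack top is a terminal, match it against the current input token; if it is a non-terminal N, replace it with the RHS of M[N, lookahead] (the unique production whose predict set contains the lookahead).

Stack is shown with the top on the left.

Stack     Input    Action
-------------------------
Y $       a , d $  output Y → L Y'
L Y' $    a , d $  output L → a
a Y' $    a , d $  match 'a'
Y' $      , d $    output Y' → , L Y'
, L Y' $  , d $    match ','
L Y' $    d $      output L → d
d Y' $    d $      match 'd'
Y' $      $        output Y' → ε
$         $        accept

The string is accepted.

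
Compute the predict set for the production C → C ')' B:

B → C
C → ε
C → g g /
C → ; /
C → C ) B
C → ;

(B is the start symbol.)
{ ')', ';', 'g' }

PREDICT(C → C ')' B) = (FIRST(RHS) \ {ε}) ∪ (FOLLOW(C) if ε ∈ FIRST(RHS), i.e. RHS ⇒* ε)
FIRST(C) = { ')', ';', 'g', ε }
FIRST(C ')' B) = { ')', ';', 'g' }
ε ∉ FIRST(C ')' B), so FOLLOW(C) is not added.
PREDICT(C → C ')' B) = { ')', ';', 'g' }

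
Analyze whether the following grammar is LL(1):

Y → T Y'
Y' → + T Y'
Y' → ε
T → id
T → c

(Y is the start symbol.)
A grammar is LL(1) if for each non-terminal N with multiple productions, the predict sets of those productions are pairwise disjoint, where PREDICT(N → α) = (FIRST(α) \ {ε}) ∪ (FOLLOW(N) if α ⇒* ε).

Relevant sets:
  FOLLOW(Y') = { $ }

For Y':
  PREDICT(Y' → '+' T Y') = { '+' }
  PREDICT(Y' → ε) = { $ }
For T:
  PREDICT(T → id) = { 'id' }
  PREDICT(T → c) = { 'c' }
Y has a single production, so nothing to check there.

All predict sets are disjoint. The grammar IS LL(1).

Answer: Yes, the grammar is LL(1).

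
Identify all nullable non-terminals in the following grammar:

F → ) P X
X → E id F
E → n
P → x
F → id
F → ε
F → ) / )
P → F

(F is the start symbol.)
{ 'F', 'P' }

A non-terminal is nullable if it can derive ε (the empty string): either it has an ε-production, or it has a production whose right-hand side consists entirely of nullable non-terminals.

ε-productions: F → ε
So F is immediately nullable.
P → F: every symbol on the right is nullable, so P is nullable too.
No further non-terminal can be added: every production for the remaining non-terminals contains a terminal or a non-nullable non-terminal.
Nullable = { 'F', 'P' }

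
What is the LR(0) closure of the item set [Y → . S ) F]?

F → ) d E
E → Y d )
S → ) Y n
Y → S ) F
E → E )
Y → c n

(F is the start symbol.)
{ [S → . ) Y n], [Y → . S ) F] }

To compute CLOSURE, for each item [A → α.Bβ] where B is a non-terminal, add [B → .γ] for all productions B → γ; repeat for the newly added items until nothing changes.

Start with: [Y → . S ) F]
  [Y → . S ) F] has the dot before S: add [S → . ) Y n]
No further items can be added.

CLOSURE = { [S → . ) Y n], [Y → . S ) F] }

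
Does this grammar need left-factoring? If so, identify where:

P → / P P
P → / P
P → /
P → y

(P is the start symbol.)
Yes, P has productions with common prefix '/'

Left-factoring is needed when two productions for the same non-terminal
share a common prefix on the right-hand side.

Productions for P:
  P → / P P
  P → / P
  P → /
  P → y

Found common prefix '/' in productions for P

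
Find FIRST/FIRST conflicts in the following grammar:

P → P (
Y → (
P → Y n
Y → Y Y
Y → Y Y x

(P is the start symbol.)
Yes. P → P '(' / P → Y n on { '(' }; Y → '(' / Y → Y Y on { '(' }; Y → '(' / Y → Y Y x on { '(' }; Y → Y Y / Y → Y Y x on { '(' }

FIRST sets of the non-terminals at (or reachable through a nullable prefix from) the front of some alternative:
  FIRST(P) = { '(' }
  FIRST(Y) = { '(' }

Productions for P:
  P → P (: FIRST = { '(' }
  P → Y n: FIRST = { '(' }
Productions for Y:
  Y → (: FIRST = { '(' }
  Y → Y Y: FIRST = { '(' }
  Y → Y Y x: FIRST = { '(' }

Conflict for P: P → P ( and P → Y n
  Overlap: { '(' }
Conflict for Y: Y → ( and Y → Y Y
  Overlap: { '(' }
Conflict for Y: Y → ( and Y → Y Y x
  Overlap: { '(' }
Conflict for Y: Y → Y Y and Y → Y Y x
  Overlap: { '(' }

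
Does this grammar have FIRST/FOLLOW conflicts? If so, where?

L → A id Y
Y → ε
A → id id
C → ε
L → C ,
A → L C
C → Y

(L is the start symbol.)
No FIRST/FOLLOW conflicts.

A FIRST/FOLLOW conflict occurs when a non-terminal N has a nullable alternative N → β (β ⇒* ε) and another alternative N → α with FIRST(α) ∩ FOLLOW(N) ≠ ∅: on such a lookahead the parser cannot decide between expanding α and letting N vanish via β.

Nullable non-terminals: C, Y.
FIRST sets used below: FIRST(Y) = { ε }

C: nullable alternative(s) C → ε, C → Y; FOLLOW(C) = { ',', 'id' }
  C → ε: FIRST \ {ε} = { } — disjoint from FOLLOW(C)
  C → Y: FIRST \ {ε} = { } — disjoint from FOLLOW(C)
Y has a nullable alternative but only one production, so nothing to check.

A, L have no nullable alternative, so no FIRST/FOLLOW check is needed there.

No FIRST/FOLLOW conflicts found.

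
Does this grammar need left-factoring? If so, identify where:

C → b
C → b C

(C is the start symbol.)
Yes, C has productions with common prefix 'b'

Left-factoring is needed when two productions for the same non-terminal
share a common prefix on the right-hand side.

Productions for C:
  C → b
  C → b C

Found common prefix 'b' in productions for C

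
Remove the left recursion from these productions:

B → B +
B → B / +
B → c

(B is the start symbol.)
B → c B'
B' → + B'
B' → / + B'
B' → ε

B is directly left-recursive. The standard transformation for
  A → A α₁ | ... | A α_m | β₁ | ... | β_n
is
  A  → β₁ A' | ... | β_n A'
  A' → α₁ A' | ... | α_m A' | ε

B → c becomes B → c B'
B → B + becomes B' → + B'
B → B / + becomes B' → / + B'
Add B' → ε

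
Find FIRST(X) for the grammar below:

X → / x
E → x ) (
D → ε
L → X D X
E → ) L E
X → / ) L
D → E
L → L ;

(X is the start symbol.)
{ '/' }

From X → / x:
  - '/' is a terminal: add '/' and stop
From X → / ) L:
  - '/' is a terminal: add '/' and stop

Collecting: FIRST(X) = { '/' }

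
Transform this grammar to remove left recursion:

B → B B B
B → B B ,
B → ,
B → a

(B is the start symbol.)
B → , B'
B → a B'
B' → B B B'
B' → B , B'
B' → ε

B is directly left-recursive. The standard transformation for
  A → A α₁ | ... | A α_m | β₁ | ... | β_n
is
  A  → β₁ A' | ... | β_n A'
  A' → α₁ A' | ... | α_m A' | ε

B → , becomes B → , B'
B → a becomes B → a B'
B → B B B becomes B' → B B B'
B → B B , becomes B' → B , B'
Add B' → ε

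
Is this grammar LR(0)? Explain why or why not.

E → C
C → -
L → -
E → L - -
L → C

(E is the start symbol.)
A grammar is LR(0) if no state in the canonical LR(0) collection has:
  - both a shift item (dot before a terminal) and a complete item (shift-reduce conflict), or
  - two or more complete items (reduce-reduce conflict; the accept item [E' → E .] counts as a complete item here).

Augment with E' → E and build the canonical LR(0) collection (I0 = CLOSURE({[E' → . E]}), then GOTO on every symbol after a dot until no new states appear). It has 7 states:
  I0: { [C → . -], [E → . C], [E → . L - -], [E' → . E], [L → . -], [L → . C] }  — shift
  I1: { [C → - .], [L → - .] }  — 2 reduces
  I2: { [E → C .], [L → C .] }  — 2 reduces
  I3: { [E' → E .] }  — accept
  I4: { [E → L . - -] }  — shift
  I5: { [E → L - . -] }  — shift
  I6: { [E → L - - .] }  — reduce

Conflict in state I1:
  Reduce-reduce conflict: [C → - .] and [L → - .]
So the grammar is NOT LR(0).

Answer: No. Reduce-reduce conflict: [C → - .] and [L → - .]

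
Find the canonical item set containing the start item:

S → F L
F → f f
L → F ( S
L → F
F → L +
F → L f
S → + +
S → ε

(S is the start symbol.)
First, augment the grammar with S' → S
I₀ = CLOSURE({ [S' → . S] }):
  [S' → . S] has the dot before S: add [S → . F L], [S → . + +], [S → .]
  [S → . F L] has the dot before F: add [F → . f f], [F → . L +], [F → . L f]
  [F → . L +] has the dot before L: add [L → . F ( S], [L → . F]
No further items can be added.

I₀ = { [F → . L +], [F → . L f], [F → . f f], [L → . F ( S], [L → . F], [S → . + +], [S → . F L], [S → .], [S' → . S] }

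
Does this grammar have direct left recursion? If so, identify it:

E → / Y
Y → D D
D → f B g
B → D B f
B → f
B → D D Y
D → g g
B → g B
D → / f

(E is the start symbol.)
E → / Y: starts with '/'
Y → D D: starts with D
D → f B g: starts with f
B → D B f: starts with D
B → f: starts with f
B → D D Y: starts with D
D → g g: starts with g
B → g B: starts with g
D → / f: starts with '/'

No direct left recursion found.

Answer: No direct left recursion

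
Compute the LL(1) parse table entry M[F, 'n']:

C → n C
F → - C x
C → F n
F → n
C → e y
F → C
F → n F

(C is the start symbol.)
To find M[F, 'n'], we find productions for F where 'n' is in the predict set (PREDICT(N → α) = (FIRST(α) \ {ε}) ∪ (FOLLOW(N) if α ⇒* ε)).

Relevant sets:
  FIRST(C) = { '-', 'e', 'n' }

F → - C x: PREDICT = { '-' }
F → n: PREDICT = { 'n' }
  'n' is in predict set, so this production goes in M[F, 'n']
F → C: PREDICT = { '-', 'e', 'n' }
  'n' is in predict set, so this production goes in M[F, 'n']
F → n F: PREDICT = { 'n' }
  'n' is in predict set, so this production goes in M[F, 'n']

M[F, 'n'] = F → n, F → C, F → n F  (a multiply-defined cell — the grammar is not LL(1))

Answer: F → n, F → C, F → n F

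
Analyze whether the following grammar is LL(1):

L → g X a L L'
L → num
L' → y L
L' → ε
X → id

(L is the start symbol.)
No. Predict set conflict for L': { 'y' }

Relevant sets:
  FOLLOW(L') = { $, 'y' }

For L:
  PREDICT(L → g X a L L') = { 'g' }
  PREDICT(L → num) = { 'num' }
For L':
  PREDICT(L' → y L) = { 'y' }
  PREDICT(L' → ε) = { $, 'y' }
X has a single production, so nothing to check there.

Conflict found: Predict set conflict for L': { 'y' }
The grammar is NOT LL(1).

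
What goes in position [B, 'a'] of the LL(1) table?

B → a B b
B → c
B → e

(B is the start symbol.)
To find M[B, 'a'], we find productions for B where 'a' is in the predict set (PREDICT(N → α) = (FIRST(α) \ {ε}) ∪ (FOLLOW(N) if α ⇒* ε)).

B → a B b: PREDICT = { 'a' }
  'a' is in predict set, so this production goes in M[B, 'a']
B → c: PREDICT = { 'c' }
B → e: PREDICT = { 'e' }

M[B, 'a'] = B → a B b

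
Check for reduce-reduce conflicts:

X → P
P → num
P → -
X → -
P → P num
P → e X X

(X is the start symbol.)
Yes — I1: [P → - .] vs [X → - .]

Augment with X' → X and build the canonical LR(0) collection (I0 = CLOSURE({[X' → . X]}), then GOTO on every symbol after a dot until no new states appear). It has 9 states:
  I0: { [P → . -], [P → . P num], [P → . e X X], [P → . num], [X → . -], [X → . P], [X' → . X] }  — shift
  I1: { [P → - .], [X → - .] }  — 2 reduces
  I2: { [P → P . num], [X → P .] }  — shift, reduce
  I3: { [X' → X .] }  — accept
  I4: { [P → . -], [P → . P num], [P → . e X X], [P → . num], [P → e . X X], [X → . -], [X → . P] }  — shift
  I5: { [P → num .] }  — reduce
  I6: { [P → . -], [P → . P num], [P → . e X X], [P → . num], [P → e X . X], [X → . -], [X → . P] }  — shift
  I7: { [P → e X X .] }  — reduce
  I8: { [P → P num .] }  — reduce

I1 contains complete items [P → - .], [X → - .] — reduce-reduce conflict.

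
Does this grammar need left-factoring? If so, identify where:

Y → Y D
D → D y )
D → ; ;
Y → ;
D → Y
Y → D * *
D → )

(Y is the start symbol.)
Left-factoring is needed when two productions for the same non-terminal
share a common prefix on the right-hand side.

Productions for Y:
  Y → Y D
  Y → ;
  Y → D * *
Productions for D:
  D → D y )
  D → ; ;
  D → Y
  D → )

No common prefixes found.

Answer: No, left-factoring is not needed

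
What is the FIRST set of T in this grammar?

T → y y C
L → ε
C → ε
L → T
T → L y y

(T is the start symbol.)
To compute FIRST(T), examine every production with T on the left-hand side, reading each right-hand side left to right until a non-nullable symbol is reached.

FIRST sets of the other non-terminals involved (by the same procedure, iterated to a fixed point):
  FIRST(L) = { 'y', ε }

From T → y y C:
  - y is a terminal: add 'y' and stop
From T → L y y:
  - L is a non-terminal: add FIRST(L) \ {ε} = { 'y' }
    L is nullable, so continue to the next symbol
  - y is a terminal: add 'y' and stop

Collecting: FIRST(T) = { 'y' }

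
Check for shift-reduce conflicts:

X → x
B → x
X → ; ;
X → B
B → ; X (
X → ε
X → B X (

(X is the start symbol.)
Augment with X' → X and build the canonical LR(0) collection (I0 = CLOSURE({[X' → . X]}), then GOTO on every symbol after a dot until no new states appear). It has 10 states:
  I0: { [B → . ; X (], [B → . x], [X → . ; ;], [X → . B X (], [X → . B], [X → . x], [X → .], [X' → . X] }  — shift, reduce
  I1: { [B → . ; X (], [B → . x], [B → ; . X (], [X → . ; ;], [X → . B X (], [X → . B], [X → . x], [X → .], [X → ; . ;] }  — shift, reduce
  I2: { [B → . ; X (], [B → . x], [X → . ; ;], [X → . B X (], [X → . B], [X → . x], [X → .], [X → B . X (], [X → B .] }  — shift, 2 reduces
  I3: { [X' → X .] }  — accept
  I4: { [B → x .], [X → x .] }  — 2 reduces
  I5: { [X → B X . (] }  — shift
  I6: { [X → B X ( .] }  — reduce
  I7: { [B → . ; X (], [B → . x], [B → ; . X (], [X → . ; ;], [X → . B X (], [X → . B], [X → . x], [X → .], [X → ; . ;], [X → ; ; .] }  — shift, 2 reduces
  I8: { [B → ; X . (] }  — shift
  I9: { [B → ; X ( .] }  — reduce

I0 contains reduce item [X → .] and shift items [B → . ; X (], [B → . x], [X → . ; ;], [X → . x] — shift-reduce conflict.
I1 contains reduce item [X → .] and shift items [B → . ; X (], [B → . x], [X → . ; ;], [X → ; . ;], [X → . x] — shift-reduce conflict.
I2 contains reduce items [X → .], [X → B .] and shift items [B → . ; X (], [B → . x], [X → . ; ;], [X → . x] — shift-reduce conflict.
I7 contains reduce items [X → .], [X → ; ; .] and shift items [B → . ; X (], [B → . x], [X → . ; ;], [X → ; . ;], [X → . x] — shift-reduce conflict.

Answer: Yes — I0: [X → .] vs [B → . ; X (]; I1: [X → .] vs [B → . ; X (]; I2: [X → .] vs [B → . ; X (]; I7: [X → .] vs [B → . ; X (]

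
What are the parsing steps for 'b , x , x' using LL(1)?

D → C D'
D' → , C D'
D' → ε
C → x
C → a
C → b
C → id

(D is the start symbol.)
Stack is shown with the top on the left.

Stack     Input        Action
-----------------------------
D $       b , x , x $  output D → C D'
C D' $    b , x , x $  output C → b
b D' $    b , x , x $  match 'b'
D' $      , x , x $    output D' → , C D'
, C D' $  , x , x $    match ','
C D' $    x , x $      output C → x
x D' $    x , x $      match 'x'
D' $      , x $        output D' → , C D'
, C D' $  , x $        match ','
C D' $    x $          output C → x
x D' $    x $          match 'x'
D' $      $            output D' → ε
$         $            accept

The string is accepted.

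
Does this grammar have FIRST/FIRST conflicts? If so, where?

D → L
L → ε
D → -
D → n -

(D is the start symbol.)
No FIRST/FIRST conflicts.

A FIRST/FIRST conflict occurs when two productions N → α and N → β for the same non-terminal have FIRST(α) ∩ FIRST(β) ≠ ∅ (with ε ∈ FIRST of a nullable right-hand side, so two nullable alternatives also conflict).

FIRST sets of the non-terminals at (or reachable through a nullable prefix from) the front of some alternative:
  FIRST(L) = { ε }

Productions for D:
  D → L: FIRST = { ε }
  D → -: FIRST = { '-' }
  D → n -: FIRST = { 'n' }
L has only one production, so no FIRST/FIRST conflict is possible there.

All alternatives of each non-terminal have pairwise disjoint FIRST sets.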